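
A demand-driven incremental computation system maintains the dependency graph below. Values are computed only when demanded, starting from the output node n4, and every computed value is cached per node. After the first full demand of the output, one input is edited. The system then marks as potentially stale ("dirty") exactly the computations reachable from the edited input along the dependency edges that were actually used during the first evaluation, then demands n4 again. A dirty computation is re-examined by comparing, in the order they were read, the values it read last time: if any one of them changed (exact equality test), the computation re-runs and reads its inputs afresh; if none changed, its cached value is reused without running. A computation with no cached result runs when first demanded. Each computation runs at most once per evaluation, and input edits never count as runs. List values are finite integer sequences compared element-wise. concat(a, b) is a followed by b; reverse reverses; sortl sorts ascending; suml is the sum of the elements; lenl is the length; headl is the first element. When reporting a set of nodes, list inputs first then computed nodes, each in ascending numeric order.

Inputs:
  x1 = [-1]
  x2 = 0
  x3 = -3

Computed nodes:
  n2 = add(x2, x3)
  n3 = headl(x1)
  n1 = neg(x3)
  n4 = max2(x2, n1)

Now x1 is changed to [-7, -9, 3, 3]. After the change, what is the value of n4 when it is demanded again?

New value of n4: 3.
Key observation: x1 is never demanded by the output, so the edit triggers no recomputation at all.

First evaluation (everything demanded from the output):
  n1 = neg(-3) = 3
  n4 = max2(0, 3) = 3

Propagation after the edit:
  x1 feeds no computation that the output demands — nothing is marked dirty and nothing runs.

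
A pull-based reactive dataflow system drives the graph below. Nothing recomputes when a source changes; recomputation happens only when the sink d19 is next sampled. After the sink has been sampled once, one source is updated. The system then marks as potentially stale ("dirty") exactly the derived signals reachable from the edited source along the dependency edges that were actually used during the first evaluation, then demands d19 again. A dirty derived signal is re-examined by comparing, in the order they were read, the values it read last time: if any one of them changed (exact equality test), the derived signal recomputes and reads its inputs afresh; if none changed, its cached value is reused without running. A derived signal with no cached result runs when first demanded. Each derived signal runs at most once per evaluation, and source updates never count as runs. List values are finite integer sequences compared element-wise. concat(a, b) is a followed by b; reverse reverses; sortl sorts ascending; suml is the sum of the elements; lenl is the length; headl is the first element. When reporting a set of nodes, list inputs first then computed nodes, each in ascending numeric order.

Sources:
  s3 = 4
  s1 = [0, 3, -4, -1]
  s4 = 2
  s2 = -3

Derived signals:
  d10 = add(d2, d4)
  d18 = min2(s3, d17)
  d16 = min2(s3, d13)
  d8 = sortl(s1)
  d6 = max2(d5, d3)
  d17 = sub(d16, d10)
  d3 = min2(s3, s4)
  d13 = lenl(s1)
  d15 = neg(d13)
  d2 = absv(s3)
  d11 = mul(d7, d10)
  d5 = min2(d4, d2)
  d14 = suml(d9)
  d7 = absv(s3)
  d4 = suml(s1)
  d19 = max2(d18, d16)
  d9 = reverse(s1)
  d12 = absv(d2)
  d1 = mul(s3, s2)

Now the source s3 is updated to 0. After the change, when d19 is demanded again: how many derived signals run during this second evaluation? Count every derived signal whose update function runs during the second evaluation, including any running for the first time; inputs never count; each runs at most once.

First evaluation (everything demanded from the output):
  d2 = absv(4) = 4
  d4 = suml([0, 3, -4, -1]) = -2
  d10 = add(4, -2) = 2
  d13 = lenl([0, 3, -4, -1]) = 4
  d16 = min2(4, 4) = 4
  d17 = sub(4, 2) = 2
  d18 = min2(4, 2) = 2
  d19 = max2(2, 4) = 4

Propagation after the edit:
  d2: runs — s3 4->0; result 0.
  d10: runs — d2 4->0; result -2.
  d16: runs — s3 4->0; result 0.
  d17: runs — d16 4->0; d10 2->-2; result 2 (same value as before).
  d18: runs — s3 4->0; result 0.
  d19: runs — d18 2->0; d16 4->0; result 0.

Derived signals that run: d2, d10, d16, d17, d18, d19 — 6 in total.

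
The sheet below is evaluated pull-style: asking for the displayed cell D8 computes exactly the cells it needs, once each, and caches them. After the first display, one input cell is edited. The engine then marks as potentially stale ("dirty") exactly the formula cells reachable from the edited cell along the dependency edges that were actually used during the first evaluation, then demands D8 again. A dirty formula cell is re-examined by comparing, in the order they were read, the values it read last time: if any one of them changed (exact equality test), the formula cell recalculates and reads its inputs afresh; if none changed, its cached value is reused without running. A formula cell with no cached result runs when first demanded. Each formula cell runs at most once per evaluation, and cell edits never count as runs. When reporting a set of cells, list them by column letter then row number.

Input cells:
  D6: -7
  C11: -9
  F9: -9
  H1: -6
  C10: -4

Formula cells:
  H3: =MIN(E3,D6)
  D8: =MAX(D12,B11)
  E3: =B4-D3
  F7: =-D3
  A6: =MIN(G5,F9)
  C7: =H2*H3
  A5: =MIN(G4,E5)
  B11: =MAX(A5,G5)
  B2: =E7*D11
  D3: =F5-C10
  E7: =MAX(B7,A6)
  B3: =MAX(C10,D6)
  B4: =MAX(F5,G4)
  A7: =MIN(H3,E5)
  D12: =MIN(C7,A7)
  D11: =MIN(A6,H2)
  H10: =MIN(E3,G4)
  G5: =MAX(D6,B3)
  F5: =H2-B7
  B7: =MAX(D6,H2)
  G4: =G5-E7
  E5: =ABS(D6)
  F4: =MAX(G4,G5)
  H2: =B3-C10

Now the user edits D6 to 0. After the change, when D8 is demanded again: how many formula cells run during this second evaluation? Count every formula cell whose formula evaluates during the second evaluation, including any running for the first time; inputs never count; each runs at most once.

16 formula cells run: A5, A6, A7, B3, B7, B11, C7, D8, D12, E5, E7, F5, G4, G5, H2, H3.
Note where the cutoff bites: D3 is checked, finds nothing changed, and keeps its cache.

First demand of the output computes:
  B3 = MAX(-4, -7) = -4
  E5 = ABS(-7) = 7
  G5 = MAX(-7, -4) = -4
  A6 = MIN(-4, -9) = -9
  H2 = -4 - -4 = 0
  B7 = MAX(-7, 0) = 0
  E7 = MAX(0, -9) = 0
  F5 = 0 - 0 = 0
  D3 = 0 - -4 = 4
  G4 = -4 - 0 = -4
  A5 = MIN(-4, 7) = -4
  B4 = MAX(0, -4) = 0
  B11 = MAX(-4, -4) = -4
  E3 = 0 - 4 = -4
  H3 = MIN(-4, -7) = -7
  A7 = MIN(-7, 7) = -7
  C7 = 0 * -7 = 0
  D12 = MIN(0, -7) = -7
  D8 = MAX(-7, -4) = -4

After the edit, cleaning proceeds:
  B3: a read changed (D6 -7->0) — executes, giving 0.
  E5: a read changed (D6 -7->0) — executes, giving 0.
  G5: a read changed (D6 -7->0; B3 -4->0) — executes, giving 0.
  A6: a read changed (G5 -4->0) — executes, giving -9 — identical to its old value.
  H2: a read changed (B3 -4->0) — executes, giving 4.
  B7: a read changed (D6 -7->0; H2 0->4) — executes, giving 4.
  E7: a read changed (B7 0->4) — executes, giving 4.
  F5: a read changed (H2 0->4; B7 0->4) — executes, giving 0 — identical to its old value.
  D3: dirty, but its reads are unchanged (F5 unchanged, C10 unchanged); cached 4 stands.
  G4: a read changed (G5 -4->0; E7 0->4) — executes, giving -4 — identical to its old value.
  A5: a read changed (E5 7->0) — executes, giving -4 — identical to its old value.
  B4: dirty, but its reads are unchanged (F5 unchanged, G4 unchanged); cached 0 stands.
  B11: a read changed (G5 -4->0) — executes, giving 0.
  E3: dirty, but its reads are unchanged (B4 unchanged, D3 unchanged); cached -4 stands.
  H3: a read changed (D6 -7->0) — executes, giving -4.
  A7: a read changed (H3 -7->-4; E5 7->0) — executes, giving -4.
  C7: a read changed (H2 0->4; H3 -7->-4) — executes, giving -16.
  D12: a read changed (C7 0->-16; A7 -7->-4) — executes, giving -16.
  D8: a read changed (D12 -7->-16; B11 -4->0) — executes, giving 0.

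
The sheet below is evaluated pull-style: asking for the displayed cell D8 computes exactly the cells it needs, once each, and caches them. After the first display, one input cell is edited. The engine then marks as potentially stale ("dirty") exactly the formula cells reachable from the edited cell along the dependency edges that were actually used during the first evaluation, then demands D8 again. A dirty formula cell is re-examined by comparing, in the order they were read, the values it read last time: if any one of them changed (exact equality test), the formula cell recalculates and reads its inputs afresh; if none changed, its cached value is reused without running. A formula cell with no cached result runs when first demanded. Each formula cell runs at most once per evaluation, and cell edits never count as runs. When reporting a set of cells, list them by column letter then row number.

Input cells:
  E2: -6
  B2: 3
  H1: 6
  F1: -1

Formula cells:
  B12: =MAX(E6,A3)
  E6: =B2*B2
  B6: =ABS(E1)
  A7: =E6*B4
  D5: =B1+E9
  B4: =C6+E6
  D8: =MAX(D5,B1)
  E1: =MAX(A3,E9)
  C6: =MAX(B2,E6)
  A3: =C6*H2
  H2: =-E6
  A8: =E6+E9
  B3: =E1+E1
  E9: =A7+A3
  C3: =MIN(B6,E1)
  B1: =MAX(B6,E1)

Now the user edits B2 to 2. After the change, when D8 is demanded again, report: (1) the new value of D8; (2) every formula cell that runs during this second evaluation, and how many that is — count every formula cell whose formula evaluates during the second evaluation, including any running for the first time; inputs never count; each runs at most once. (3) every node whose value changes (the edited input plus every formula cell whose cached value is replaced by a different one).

First demand of the output computes:
  E6 = 3 * 3 = 9
  C6 = MAX(3, 9) = 9
  B4 = 9 + 9 = 18
  A7 = 9 * 18 = 162
  H2 = -(9) = -9
  A3 = 9 * -9 = -81
  E9 = 162 + -81 = 81
  E1 = MAX(-81, 81) = 81
  B6 = ABS(81) = 81
  B1 = MAX(81, 81) = 81
  D5 = 81 + 81 = 162
  D8 = MAX(162, 81) = 162

After the edit, cleaning proceeds:
  E6: a read changed (B2 3->2; B2 3->2) — executes, giving 4.
  C6: a read changed (B2 3->2; E6 9->4) — executes, giving 4.
  B4: a read changed (C6 9->4; E6 9->4) — executes, giving 8.
  A7: a read changed (E6 9->4; B4 18->8) — executes, giving 32.
  H2: a read changed (E6 9->4) — executes, giving -4.
  A3: a read changed (C6 9->4; H2 -9->-4) — executes, giving -16.
  E9: a read changed (A7 162->32; A3 -81->-16) — executes, giving 16.
  E1: a read changed (A3 -81->-16; E9 81->16) — executes, giving 16.
  B6: a read changed (E1 81->16) — executes, giving 16.
  B1: a read changed (B6 81->16; E1 81->16) — executes, giving 16.
  D5: a read changed (B1 81->16; E9 81->16) — executes, giving 32.
  D8: a read changed (D5 162->32; B1 81->16) — executes, giving 32.

Demanding D8 again yields 32.
12 formula cells run: A3, A7, B1, B4, B6, C6, D5, D8, E1, E6, E9, H2.
The nodes whose values change: A3, A7, B1, B2, B4, B6, C6, D5, D8, E1, E6, E9, H2.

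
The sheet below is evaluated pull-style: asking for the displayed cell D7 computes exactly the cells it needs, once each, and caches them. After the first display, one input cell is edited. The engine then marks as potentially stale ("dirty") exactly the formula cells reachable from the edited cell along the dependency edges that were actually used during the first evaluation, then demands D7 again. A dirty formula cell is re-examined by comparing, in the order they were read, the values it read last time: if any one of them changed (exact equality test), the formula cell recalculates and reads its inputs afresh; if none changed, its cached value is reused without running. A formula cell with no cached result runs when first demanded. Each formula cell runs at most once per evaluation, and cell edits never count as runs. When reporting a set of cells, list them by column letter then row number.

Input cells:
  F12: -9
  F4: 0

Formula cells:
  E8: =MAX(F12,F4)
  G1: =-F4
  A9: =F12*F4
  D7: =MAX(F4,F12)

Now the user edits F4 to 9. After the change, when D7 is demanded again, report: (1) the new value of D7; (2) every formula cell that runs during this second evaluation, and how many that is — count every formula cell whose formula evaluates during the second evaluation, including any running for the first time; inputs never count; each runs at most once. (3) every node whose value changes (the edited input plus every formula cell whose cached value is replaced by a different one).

Demanding D7 again yields 9.
1 formula cells run: D7.
The nodes whose values change: D7, F4.

First demand of the output computes:
  D7 = MAX(0, -9) = 0

After the edit, cleaning proceeds:
  D7: a read changed (F4 0->9) — executes, giving 9.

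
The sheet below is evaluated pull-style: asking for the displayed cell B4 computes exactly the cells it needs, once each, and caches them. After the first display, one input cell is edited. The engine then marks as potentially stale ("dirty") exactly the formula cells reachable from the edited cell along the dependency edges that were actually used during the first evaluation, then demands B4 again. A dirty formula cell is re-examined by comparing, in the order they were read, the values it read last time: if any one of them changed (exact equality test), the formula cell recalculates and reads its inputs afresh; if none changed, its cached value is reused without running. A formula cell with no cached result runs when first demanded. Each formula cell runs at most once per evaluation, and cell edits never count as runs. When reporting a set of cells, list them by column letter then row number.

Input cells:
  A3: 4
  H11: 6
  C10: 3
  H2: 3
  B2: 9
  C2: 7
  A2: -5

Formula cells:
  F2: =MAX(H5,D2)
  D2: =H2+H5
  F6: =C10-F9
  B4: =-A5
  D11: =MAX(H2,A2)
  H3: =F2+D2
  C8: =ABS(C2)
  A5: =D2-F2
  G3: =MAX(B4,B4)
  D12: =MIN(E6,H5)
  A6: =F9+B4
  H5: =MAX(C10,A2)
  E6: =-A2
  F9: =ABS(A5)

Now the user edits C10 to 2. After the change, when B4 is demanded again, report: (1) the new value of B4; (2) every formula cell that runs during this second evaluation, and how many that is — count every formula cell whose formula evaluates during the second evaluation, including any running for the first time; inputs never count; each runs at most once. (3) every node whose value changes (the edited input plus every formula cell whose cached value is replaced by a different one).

Demanding B4 again yields 0.
4 formula cells run: A5, D2, F2, H5.
The nodes whose values change: C10, D2, F2, H5.
Note the absorption at A5: it re-runs yet its value is the same, leaving the output's value untouched.

First demand of the output computes:
  H5 = MAX(3, -5) = 3
  D2 = 3 + 3 = 6
  F2 = MAX(3, 6) = 6
  A5 = 6 - 6 = 0
  B4 = -(0) = 0

After the edit, cleaning proceeds:
  H5: a read changed (C10 3->2) — executes, giving 2.
  D2: a read changed (H5 3->2) — executes, giving 5.
  F2: a read changed (H5 3->2; D2 6->5) — executes, giving 5.
  A5: a read changed (D2 6->5; F2 6->5) — executes, giving 0 — identical to its old value.
  B4: dirty, but its reads are unchanged (A5 unchanged); cached 0 stands.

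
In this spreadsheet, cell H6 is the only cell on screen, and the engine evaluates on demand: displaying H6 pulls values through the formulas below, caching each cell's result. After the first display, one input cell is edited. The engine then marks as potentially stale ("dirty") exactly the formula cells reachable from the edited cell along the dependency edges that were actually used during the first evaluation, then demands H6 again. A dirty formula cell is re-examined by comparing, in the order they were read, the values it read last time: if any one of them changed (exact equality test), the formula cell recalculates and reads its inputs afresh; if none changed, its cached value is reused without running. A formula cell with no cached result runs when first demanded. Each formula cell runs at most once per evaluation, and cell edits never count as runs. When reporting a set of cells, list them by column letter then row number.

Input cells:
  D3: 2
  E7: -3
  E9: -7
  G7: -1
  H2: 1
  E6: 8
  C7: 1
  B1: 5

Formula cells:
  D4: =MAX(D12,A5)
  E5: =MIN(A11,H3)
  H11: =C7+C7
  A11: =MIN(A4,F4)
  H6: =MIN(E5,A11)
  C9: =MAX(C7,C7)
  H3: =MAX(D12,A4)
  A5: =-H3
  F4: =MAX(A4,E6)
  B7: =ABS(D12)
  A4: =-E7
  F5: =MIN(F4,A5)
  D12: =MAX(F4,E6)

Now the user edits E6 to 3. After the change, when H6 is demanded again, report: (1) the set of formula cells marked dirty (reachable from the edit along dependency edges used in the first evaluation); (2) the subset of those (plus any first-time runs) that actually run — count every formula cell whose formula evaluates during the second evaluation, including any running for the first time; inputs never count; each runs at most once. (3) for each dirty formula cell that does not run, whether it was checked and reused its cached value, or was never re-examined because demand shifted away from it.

Initial pass — values computed on the first demand:
  A4 = -(-3) = 3
  F4 = MAX(3, 8) = 8
  A11 = MIN(3, 8) = 3
  D12 = MAX(8, 8) = 8
  H3 = MAX(8, 3) = 8
  E5 = MIN(3, 8) = 3
  H6 = MIN(3, 3) = 3

Second demand — change propagation:
  F4: re-runs because E6 8->3; new result 3.
  A11: re-runs because F4 8->3; new result 3 (unchanged).
  D12: re-runs because F4 8->3; E6 8->3; new result 3.
  H3: re-runs because D12 8->3; new result 3.
  E5: re-runs because H3 8->3; new result 3 (unchanged).
  H6: re-examined; everything it read last time is the same (E5 unchanged, A11 unchanged) — cache 3 kept, no run.

The important point: at H6 every value read last time is unchanged, so the dirty flag clears without a run.

Dirty set: A11, D12, E5, F4, H3, H6.
Run set: A11, D12, E5, F4, H3 (5 run).
Re-examined without running (cache reused): H6.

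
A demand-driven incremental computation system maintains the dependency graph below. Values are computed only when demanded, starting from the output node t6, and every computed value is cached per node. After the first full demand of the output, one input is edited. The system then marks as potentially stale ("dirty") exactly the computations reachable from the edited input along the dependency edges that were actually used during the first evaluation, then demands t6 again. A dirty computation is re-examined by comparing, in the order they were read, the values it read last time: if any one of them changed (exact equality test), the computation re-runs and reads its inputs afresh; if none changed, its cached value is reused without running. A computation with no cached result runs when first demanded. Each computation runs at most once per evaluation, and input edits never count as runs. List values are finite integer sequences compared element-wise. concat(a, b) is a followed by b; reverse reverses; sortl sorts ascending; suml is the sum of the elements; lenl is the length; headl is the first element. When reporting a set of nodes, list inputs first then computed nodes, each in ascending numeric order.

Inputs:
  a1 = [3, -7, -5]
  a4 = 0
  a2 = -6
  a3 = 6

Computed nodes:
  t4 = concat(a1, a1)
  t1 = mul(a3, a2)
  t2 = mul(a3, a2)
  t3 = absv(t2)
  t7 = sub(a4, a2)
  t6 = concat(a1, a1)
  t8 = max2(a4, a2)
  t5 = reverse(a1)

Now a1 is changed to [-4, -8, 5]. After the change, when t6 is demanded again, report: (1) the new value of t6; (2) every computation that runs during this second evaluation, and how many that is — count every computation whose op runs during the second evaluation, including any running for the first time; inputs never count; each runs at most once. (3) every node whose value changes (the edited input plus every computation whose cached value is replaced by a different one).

First evaluation (everything demanded from the output):
  t6 = concat([3, -7, -5], [3, -7, -5]) = [3, -7, -5, 3, -7, -5]

Propagation after the edit:
  t6: runs — a1 [3, -7, -5]->[-4, -8, 5]; a1 [3, -7, -5]->[-4, -8, 5]; result [-4, -8, 5, -4, -8, 5].

New value of t6: [-4, -8, 5, -4, -8, 5].
Computations that run: t6 — 1 in total.
Values that change: a1, t6.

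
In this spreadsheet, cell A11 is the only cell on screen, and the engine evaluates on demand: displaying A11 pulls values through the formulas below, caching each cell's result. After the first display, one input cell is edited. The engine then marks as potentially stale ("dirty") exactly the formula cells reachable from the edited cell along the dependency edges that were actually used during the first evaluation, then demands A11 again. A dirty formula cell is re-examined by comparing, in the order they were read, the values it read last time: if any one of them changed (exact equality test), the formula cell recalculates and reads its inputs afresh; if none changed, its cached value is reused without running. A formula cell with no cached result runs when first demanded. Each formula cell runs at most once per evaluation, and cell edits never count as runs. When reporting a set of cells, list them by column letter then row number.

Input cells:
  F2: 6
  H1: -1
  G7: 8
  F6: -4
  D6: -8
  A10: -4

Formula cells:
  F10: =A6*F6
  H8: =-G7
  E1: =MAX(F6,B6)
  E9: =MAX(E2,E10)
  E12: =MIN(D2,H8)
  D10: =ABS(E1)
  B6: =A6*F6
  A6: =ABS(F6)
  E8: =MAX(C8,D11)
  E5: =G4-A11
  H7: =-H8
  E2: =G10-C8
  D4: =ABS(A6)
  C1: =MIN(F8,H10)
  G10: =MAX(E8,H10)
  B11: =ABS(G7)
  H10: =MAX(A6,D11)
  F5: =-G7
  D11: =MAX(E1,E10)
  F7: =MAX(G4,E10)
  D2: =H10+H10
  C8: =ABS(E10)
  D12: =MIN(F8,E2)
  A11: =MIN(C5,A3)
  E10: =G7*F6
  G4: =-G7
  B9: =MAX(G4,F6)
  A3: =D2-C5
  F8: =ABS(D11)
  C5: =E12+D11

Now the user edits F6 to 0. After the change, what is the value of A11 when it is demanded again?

A11 now evaluates to -8.

Initial pass — values computed on the first demand:
  A6 = ABS(-4) = 4
  B6 = 4 * -4 = -16
  E1 = MAX(-4, -16) = -4
  E10 = 8 * -4 = -32
  D11 = MAX(-4, -32) = -4
  H8 = -(8) = -8
  H10 = MAX(4, -4) = 4
  D2 = 4 + 4 = 8
  E12 = MIN(8, -8) = -8
  C5 = -8 + -4 = -12
  A3 = 8 - -12 = 20
  A11 = MIN(-12, 20) = -12

Second demand — change propagation:
  A6: re-runs because F6 -4->0; new result 0.
  B6: re-runs because A6 4->0; F6 -4->0; new result 0.
  E1: re-runs because F6 -4->0; B6 -16->0; new result 0.
  E10: re-runs because F6 -4->0; new result 0.
  D11: re-runs because E1 -4->0; E10 -32->0; new result 0.
  H10: re-runs because A6 4->0; D11 -4->0; new result 0.
  D2: re-runs because H10 4->0; H10 4->0; new result 0.
  E12: re-runs because D2 8->0; new result -8 (unchanged).
  C5: re-runs because D11 -4->0; new result -8.
  A3: re-runs because D2 8->0; C5 -12->-8; new result 8.
  A11: re-runs because C5 -12->-8; A3 20->8; new result -8.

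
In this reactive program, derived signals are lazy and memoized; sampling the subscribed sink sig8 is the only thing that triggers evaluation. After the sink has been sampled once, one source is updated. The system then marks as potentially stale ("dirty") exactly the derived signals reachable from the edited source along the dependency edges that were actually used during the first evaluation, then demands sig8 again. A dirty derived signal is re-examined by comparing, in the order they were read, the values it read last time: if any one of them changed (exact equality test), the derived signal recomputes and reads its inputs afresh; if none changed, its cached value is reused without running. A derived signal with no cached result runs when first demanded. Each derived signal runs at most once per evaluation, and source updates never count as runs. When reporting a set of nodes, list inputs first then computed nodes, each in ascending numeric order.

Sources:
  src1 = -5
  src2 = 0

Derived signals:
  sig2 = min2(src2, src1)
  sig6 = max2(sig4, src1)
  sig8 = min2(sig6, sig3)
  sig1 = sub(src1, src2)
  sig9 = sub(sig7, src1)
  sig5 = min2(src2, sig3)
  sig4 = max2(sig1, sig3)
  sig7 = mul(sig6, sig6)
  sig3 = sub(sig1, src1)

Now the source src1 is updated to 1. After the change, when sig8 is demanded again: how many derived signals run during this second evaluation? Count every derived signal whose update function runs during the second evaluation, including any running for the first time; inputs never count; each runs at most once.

5 derived signals run: sig1, sig3, sig4, sig6, sig8.

First demand of the output computes:
  sig1 = sub(-5, 0) = -5
  sig3 = sub(-5, -5) = 0
  sig4 = max2(-5, 0) = 0
  sig6 = max2(0, -5) = 0
  sig8 = min2(0, 0) = 0

After the edit, cleaning proceeds:
  sig1: a read changed (src1 -5->1) — executes, giving 1.
  sig3: a read changed (sig1 -5->1; src1 -5->1) — executes, giving 0 — identical to its old value.
  sig4: a read changed (sig1 -5->1) — executes, giving 1.
  sig6: a read changed (sig4 0->1; src1 -5->1) — executes, giving 1.
  sig8: a read changed (sig6 0->1) — executes, giving 0 — identical to its old value.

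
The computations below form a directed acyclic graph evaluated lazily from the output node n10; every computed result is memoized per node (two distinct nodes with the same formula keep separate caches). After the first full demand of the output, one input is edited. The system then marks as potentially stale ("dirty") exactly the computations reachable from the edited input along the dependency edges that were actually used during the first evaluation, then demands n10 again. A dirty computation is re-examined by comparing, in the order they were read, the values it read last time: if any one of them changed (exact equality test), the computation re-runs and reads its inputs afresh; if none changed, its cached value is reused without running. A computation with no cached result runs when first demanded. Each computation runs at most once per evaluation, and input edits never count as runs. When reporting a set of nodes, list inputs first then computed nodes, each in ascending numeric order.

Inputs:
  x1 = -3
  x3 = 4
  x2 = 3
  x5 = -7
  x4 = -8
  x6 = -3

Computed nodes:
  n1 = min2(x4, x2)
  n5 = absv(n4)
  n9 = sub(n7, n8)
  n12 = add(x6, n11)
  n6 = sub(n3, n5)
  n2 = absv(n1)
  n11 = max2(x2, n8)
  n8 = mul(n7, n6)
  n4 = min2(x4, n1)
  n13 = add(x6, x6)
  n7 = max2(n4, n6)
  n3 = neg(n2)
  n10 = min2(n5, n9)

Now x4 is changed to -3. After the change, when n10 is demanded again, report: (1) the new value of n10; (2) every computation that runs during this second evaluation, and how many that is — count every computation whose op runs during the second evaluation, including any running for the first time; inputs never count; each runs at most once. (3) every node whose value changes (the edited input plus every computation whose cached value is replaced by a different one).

First demand of the output computes:
  n1 = min2(-8, 3) = -8
  n2 = absv(-8) = 8
  n3 = neg(8) = -8
  n4 = min2(-8, -8) = -8
  n5 = absv(-8) = 8
  n6 = sub(-8, 8) = -16
  n7 = max2(-8, -16) = -8
  n8 = mul(-8, -16) = 128
  n9 = sub(-8, 128) = -136
  n10 = min2(8, -136) = -136

After the edit, cleaning proceeds:
  n1: a read changed (x4 -8->-3) — executes, giving -3.
  n2: a read changed (n1 -8->-3) — executes, giving 3.
  n3: a read changed (n2 8->3) — executes, giving -3.
  n4: a read changed (x4 -8->-3; n1 -8->-3) — executes, giving -3.
  n5: a read changed (n4 -8->-3) — executes, giving 3.
  n6: a read changed (n3 -8->-3; n5 8->3) — executes, giving -6.
  n7: a read changed (n4 -8->-3; n6 -16->-6) — executes, giving -3.
  n8: a read changed (n7 -8->-3; n6 -16->-6) — executes, giving 18.
  n9: a read changed (n7 -8->-3; n8 128->18) — executes, giving -21.
  n10: a read changed (n5 8->3; n9 -136->-21) — executes, giving -21.

Demanding n10 again yields -21.
10 computations run: n1, n2, n3, n4, n5, n6, n7, n8, n9, n10.
The nodes whose values change: x4, n1, n2, n3, n4, n5, n6, n7, n8, n9, n10.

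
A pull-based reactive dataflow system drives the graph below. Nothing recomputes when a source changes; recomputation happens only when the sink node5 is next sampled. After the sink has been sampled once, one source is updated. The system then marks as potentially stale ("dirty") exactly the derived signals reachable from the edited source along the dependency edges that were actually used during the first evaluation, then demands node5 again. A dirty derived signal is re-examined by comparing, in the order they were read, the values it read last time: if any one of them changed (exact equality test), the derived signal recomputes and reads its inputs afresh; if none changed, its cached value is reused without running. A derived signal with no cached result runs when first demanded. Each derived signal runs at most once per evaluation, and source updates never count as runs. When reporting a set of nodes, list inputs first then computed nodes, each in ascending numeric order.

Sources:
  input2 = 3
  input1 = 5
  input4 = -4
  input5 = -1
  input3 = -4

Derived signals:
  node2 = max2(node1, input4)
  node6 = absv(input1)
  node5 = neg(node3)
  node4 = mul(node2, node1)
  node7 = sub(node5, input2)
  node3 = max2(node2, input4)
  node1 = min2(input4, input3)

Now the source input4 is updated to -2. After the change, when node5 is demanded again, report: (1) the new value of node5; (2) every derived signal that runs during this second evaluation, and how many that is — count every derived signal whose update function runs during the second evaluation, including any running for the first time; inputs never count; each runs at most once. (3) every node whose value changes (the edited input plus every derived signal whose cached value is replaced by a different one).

First evaluation (everything demanded from the output):
  node1 = min2(-4, -4) = -4
  node2 = max2(-4, -4) = -4
  node3 = max2(-4, -4) = -4
  node5 = neg(-4) = 4

Propagation after the edit:
  node1: runs — input4 -4->-2; result -4 (same value as before).
  node2: runs — input4 -4->-2; result -2.
  node3: runs — node2 -4->-2; input4 -4->-2; result -2.
  node5: runs — node3 -4->-2; result 2.

New value of node5: 2.
Derived signals that run: node1, node2, node3, node5 — 4 in total.
Values that change: input4, node2, node3, node5.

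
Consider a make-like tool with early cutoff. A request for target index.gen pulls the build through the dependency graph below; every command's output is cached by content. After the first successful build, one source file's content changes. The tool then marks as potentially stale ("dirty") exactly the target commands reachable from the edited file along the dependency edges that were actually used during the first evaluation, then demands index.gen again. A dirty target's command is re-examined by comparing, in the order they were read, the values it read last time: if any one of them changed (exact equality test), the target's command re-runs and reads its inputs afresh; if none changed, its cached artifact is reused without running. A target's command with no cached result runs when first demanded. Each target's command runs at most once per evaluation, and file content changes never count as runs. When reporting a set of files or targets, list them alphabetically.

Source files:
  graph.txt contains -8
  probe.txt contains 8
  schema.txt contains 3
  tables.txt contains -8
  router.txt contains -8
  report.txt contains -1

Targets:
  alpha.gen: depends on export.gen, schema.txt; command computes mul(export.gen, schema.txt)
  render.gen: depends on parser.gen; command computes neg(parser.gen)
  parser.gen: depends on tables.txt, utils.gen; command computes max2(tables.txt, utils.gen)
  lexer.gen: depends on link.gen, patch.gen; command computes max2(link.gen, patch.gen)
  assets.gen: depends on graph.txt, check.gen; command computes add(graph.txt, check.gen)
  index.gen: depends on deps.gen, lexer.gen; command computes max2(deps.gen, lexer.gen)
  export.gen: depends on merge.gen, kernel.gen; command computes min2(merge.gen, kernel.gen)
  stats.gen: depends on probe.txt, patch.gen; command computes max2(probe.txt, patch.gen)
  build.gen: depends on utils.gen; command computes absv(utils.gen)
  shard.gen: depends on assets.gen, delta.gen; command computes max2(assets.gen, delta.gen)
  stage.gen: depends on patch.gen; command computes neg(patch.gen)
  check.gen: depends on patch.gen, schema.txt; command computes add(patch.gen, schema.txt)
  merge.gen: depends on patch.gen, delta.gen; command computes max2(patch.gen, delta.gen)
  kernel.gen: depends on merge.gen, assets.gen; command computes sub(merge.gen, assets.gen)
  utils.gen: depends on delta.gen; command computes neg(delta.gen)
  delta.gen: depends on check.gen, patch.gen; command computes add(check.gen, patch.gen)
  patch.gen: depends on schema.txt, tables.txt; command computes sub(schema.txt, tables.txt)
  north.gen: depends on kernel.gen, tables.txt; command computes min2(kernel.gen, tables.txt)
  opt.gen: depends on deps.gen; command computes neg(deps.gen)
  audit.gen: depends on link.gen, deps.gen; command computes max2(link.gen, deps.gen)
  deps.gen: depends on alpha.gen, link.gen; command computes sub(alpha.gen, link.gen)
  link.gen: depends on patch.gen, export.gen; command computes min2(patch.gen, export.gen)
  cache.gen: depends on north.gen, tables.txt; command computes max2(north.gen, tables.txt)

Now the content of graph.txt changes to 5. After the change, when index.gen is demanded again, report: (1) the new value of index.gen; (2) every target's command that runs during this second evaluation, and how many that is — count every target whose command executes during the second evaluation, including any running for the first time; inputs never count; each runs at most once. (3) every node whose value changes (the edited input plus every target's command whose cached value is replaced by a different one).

First demand of the output computes:
  patch.gen = sub(3, -8) = 11
  check.gen = add(11, 3) = 14
  assets.gen = add(-8, 14) = 6
  delta.gen = add(14, 11) = 25
  merge.gen = max2(11, 25) = 25
  kernel.gen = sub(25, 6) = 19
  export.gen = min2(25, 19) = 19
  alpha.gen = mul(19, 3) = 57
  link.gen = min2(11, 19) = 11
  deps.gen = sub(57, 11) = 46
  lexer.gen = max2(11, 11) = 11
  index.gen = max2(46, 11) = 46

After the edit, cleaning proceeds:
  assets.gen: a read changed (graph.txt -8->5) — executes, giving 19.
  kernel.gen: a read changed (assets.gen 6->19) — executes, giving 6.
  export.gen: a read changed (kernel.gen 19->6) — executes, giving 6.
  alpha.gen: a read changed (export.gen 19->6) — executes, giving 18.
  link.gen: a read changed (export.gen 19->6) — executes, giving 6.
  deps.gen: a read changed (alpha.gen 57->18; link.gen 11->6) — executes, giving 12.
  lexer.gen: a read changed (link.gen 11->6) — executes, giving 11 — identical to its old value.
  index.gen: a read changed (deps.gen 46->12) — executes, giving 12.

Demanding index.gen again yields 12.
8 target commands run: alpha.gen, assets.gen, deps.gen, export.gen, index.gen, kernel.gen, lexer.gen, link.gen.
The nodes whose values change: alpha.gen, assets.gen, deps.gen, export.gen, graph.txt, index.gen, kernel.gen, link.gen.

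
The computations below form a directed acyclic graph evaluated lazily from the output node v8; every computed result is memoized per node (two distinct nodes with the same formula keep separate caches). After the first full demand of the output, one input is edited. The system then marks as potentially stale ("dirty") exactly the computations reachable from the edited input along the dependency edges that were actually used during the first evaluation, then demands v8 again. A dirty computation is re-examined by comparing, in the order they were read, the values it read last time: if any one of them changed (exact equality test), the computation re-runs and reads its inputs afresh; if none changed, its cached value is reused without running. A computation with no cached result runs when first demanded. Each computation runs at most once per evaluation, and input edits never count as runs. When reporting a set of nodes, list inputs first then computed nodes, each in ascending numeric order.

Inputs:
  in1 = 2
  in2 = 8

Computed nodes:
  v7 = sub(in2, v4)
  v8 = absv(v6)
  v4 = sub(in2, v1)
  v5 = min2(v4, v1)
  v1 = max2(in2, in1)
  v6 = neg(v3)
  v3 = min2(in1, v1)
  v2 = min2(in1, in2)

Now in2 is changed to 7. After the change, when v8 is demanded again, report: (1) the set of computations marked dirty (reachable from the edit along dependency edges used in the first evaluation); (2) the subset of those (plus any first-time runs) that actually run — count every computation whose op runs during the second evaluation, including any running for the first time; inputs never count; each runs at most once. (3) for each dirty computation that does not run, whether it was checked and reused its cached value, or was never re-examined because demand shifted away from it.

First demand of the output computes:
  v1 = max2(8, 2) = 8
  v3 = min2(2, 8) = 2
  v6 = neg(2) = -2
  v8 = absv(-2) = 2

After the edit, cleaning proceeds:
  v1: a read changed (in2 8->7) — executes, giving 7.
  v3: a read changed (v1 8->7) — executes, giving 2 — identical to its old value.
  v6: dirty, but its reads are unchanged (v3 unchanged); cached -2 stands.
  v8: dirty, but its reads are unchanged (v6 unchanged); cached 2 stands.

Note the absorption at v3: it re-runs yet its value is the same, leaving the output's value untouched.

The edit dirties: v1, v3, v6, v8.
2 computations run: v1, v3.
Cache hits after checking: v6, v8.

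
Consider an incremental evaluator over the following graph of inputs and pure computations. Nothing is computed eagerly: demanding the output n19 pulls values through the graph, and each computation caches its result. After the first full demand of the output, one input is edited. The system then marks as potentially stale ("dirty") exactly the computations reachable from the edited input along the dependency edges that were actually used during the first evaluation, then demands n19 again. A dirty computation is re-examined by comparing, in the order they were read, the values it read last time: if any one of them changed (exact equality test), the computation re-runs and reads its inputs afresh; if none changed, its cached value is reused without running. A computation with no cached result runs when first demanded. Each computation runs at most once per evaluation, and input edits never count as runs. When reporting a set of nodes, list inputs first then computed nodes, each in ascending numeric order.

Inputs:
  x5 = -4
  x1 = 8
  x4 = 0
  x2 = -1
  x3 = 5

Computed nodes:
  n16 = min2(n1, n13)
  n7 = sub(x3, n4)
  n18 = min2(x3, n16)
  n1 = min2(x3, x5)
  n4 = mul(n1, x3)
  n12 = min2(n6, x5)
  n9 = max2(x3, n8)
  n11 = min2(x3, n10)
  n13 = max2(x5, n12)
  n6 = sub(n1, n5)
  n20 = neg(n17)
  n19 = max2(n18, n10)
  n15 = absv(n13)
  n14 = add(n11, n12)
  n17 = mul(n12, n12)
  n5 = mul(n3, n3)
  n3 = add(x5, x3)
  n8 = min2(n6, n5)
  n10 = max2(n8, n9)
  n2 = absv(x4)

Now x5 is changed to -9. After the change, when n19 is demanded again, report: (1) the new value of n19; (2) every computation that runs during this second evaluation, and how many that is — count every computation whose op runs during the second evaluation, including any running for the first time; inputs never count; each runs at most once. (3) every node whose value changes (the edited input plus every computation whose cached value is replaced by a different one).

Initial pass — values computed on the first demand:
  n1 = min2(5, -4) = -4
  n3 = add(-4, 5) = 1
  n5 = mul(1, 1) = 1
  n6 = sub(-4, 1) = -5
  n8 = min2(-5, 1) = -5
  n9 = max2(5, -5) = 5
  n10 = max2(-5, 5) = 5
  n12 = min2(-5, -4) = -5
  n13 = max2(-4, -5) = -4
  n16 = min2(-4, -4) = -4
  n18 = min2(5, -4) = -4
  n19 = max2(-4, 5) = 5

Second demand — change propagation:
  n1: re-runs because x5 -4->-9; new result -9.
  n3: re-runs because x5 -4->-9; new result -4.
  n5: re-runs because n3 1->-4; n3 1->-4; new result 16.
  n6: re-runs because n1 -4->-9; n5 1->16; new result -25.
  n8: re-runs because n6 -5->-25; n5 1->16; new result -25.
  n9: re-runs because n8 -5->-25; new result 5 (unchanged).
  n10: re-runs because n8 -5->-25; new result 5 (unchanged).
  n12: re-runs because n6 -5->-25; x5 -4->-9; new result -25.
  n13: re-runs because x5 -4->-9; n12 -5->-25; new result -9.
  n16: re-runs because n1 -4->-9; n13 -4->-9; new result -9.
  n18: re-runs because n16 -4->-9; new result -9.
  n19: re-runs because n18 -4->-9; new result 5 (unchanged).

n19 now evaluates to 5.
Run set: n1, n3, n5, n6, n8, n9, n10, n12, n13, n16, n18, n19 (12 run).
Changed values: x5, n1, n3, n5, n6, n8, n12, n13, n16, n18.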